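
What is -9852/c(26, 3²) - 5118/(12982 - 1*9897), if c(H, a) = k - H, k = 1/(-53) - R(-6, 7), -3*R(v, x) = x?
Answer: 2406639696/5809055 ≈ 414.29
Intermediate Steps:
R(v, x) = -x/3
k = 368/159 (k = 1/(-53) - (-1)*7/3 = -1/53 - 1*(-7/3) = -1/53 + 7/3 = 368/159 ≈ 2.3145)
c(H, a) = 368/159 - H
-9852/c(26, 3²) - 5118/(12982 - 1*9897) = -9852/(368/159 - 1*26) - 5118/(12982 - 1*9897) = -9852/(368/159 - 26) - 5118/(12982 - 9897) = -9852/(-3766/159) - 5118/3085 = -9852*(-159/3766) - 5118*1/3085 = 783234/1883 - 5118/3085 = 2406639696/5809055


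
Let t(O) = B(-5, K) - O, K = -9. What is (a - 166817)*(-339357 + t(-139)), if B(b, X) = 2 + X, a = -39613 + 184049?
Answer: 7592194725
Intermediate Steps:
a = 144436
t(O) = -7 - O (t(O) = (2 - 9) - O = -7 - O)
(a - 166817)*(-339357 + t(-139)) = (144436 - 166817)*(-339357 + (-7 - 1*(-139))) = -22381*(-339357 + (-7 + 139)) = -22381*(-339357 + 132) = -22381*(-339225) = 7592194725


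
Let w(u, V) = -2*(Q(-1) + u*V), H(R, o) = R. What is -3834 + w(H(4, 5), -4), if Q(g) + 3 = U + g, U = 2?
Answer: -3798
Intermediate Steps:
Q(g) = -1 + g (Q(g) = -3 + (2 + g) = -1 + g)
w(u, V) = 4 - 2*V*u (w(u, V) = -2*((-1 - 1) + u*V) = -2*(-2 + V*u) = 4 - 2*V*u)
-3834 + w(H(4, 5), -4) = -3834 + (4 - 2*(-4)*4) = -3834 + (4 + 32) = -3834 + 36 = -3798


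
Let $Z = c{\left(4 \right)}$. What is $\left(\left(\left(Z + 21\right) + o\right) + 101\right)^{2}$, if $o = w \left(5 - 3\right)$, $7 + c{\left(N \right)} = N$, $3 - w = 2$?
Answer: $14641$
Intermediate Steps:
$w = 1$ ($w = 3 - 2 = 1$)
$c{\left(N \right)} = -7 + N$
$o = 2$ ($o = 1 \left(5 - 3\right) = 1 \cdot 2 = 2$)
$Z = -3$ ($Z = -7 + 4 = -3$)
$\left(\left(\left(Z + 21\right) + o\right) + 101\right)^{2} = \left(\left(\left(-3 + 21\right) + 2\right) + 101\right)^{2} = \left(\left(18 + 2\right) + 101\right)^{2} = \left(20 + 101\right)^{2} = 121^{2} = 14641$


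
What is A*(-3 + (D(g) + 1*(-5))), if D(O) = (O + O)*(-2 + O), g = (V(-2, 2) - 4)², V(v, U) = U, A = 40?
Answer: 320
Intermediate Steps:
g = 4 (g = (2 - 4)² = (-2)² = 4)
D(O) = 2*O*(-2 + O) (D(O) = (2*O)*(-2 + O) = 2*O*(-2 + O))
A*(-3 + (D(g) + 1*(-5))) = 40*(-3 + (2*4*(-2 + 4) + 1*(-5))) = 40*(-3 + (2*4*2 - 5)) = 40*(-3 + (16 - 5)) = 40*(-3 + 11) = 40*8 = 320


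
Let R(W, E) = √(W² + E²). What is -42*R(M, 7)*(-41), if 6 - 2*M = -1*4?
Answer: 1722*√74 ≈ 14813.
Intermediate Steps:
M = 5 (M = 3 - (-1)*4/2 = 3 - ½*(-4) = 3 + 2 = 5)
R(W, E) = √(E² + W²)
-42*R(M, 7)*(-41) = -42*√(7² + 5²)*(-41) = -42*√(49 + 25)*(-41) = -42*√74*(-41) = 1722*√74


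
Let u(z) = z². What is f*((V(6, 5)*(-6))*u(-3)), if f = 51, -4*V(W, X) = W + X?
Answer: 15147/2 ≈ 7573.5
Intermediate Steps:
V(W, X) = -W/4 - X/4 (V(W, X) = -(W + X)/4 = -W/4 - X/4)
f*((V(6, 5)*(-6))*u(-3)) = 51*(((-¼*6 - ¼*5)*(-6))*(-3)²) = 51*(((-3/2 - 5/4)*(-6))*9) = 51*(-11/4*(-6)*9) = 51*((33/2)*9) = 51*(297/2) = 15147/2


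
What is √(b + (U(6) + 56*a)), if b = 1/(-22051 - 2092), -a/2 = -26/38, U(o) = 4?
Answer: 3*√1885176869541/458717 ≈ 8.9795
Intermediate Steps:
a = 26/19 (a = -(-52)/38 = -2*(-13/19) = 26/19 ≈ 1.3684)
b = -1/24143 (b = 1/(-24143) = -1/24143 ≈ -4.1420e-5)
√(b + (U(6) + 56*a)) = √(-1/24143 + (4 + 56*(26/19))) = √(-1/24143 + (4 + 1456/19)) = √(-1/24143 + 1532/19) = √(36987057/458717) = 3*√1885176869541/458717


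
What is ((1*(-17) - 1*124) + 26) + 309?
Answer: 194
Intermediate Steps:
((1*(-17) - 1*124) + 26) + 309 = ((-17 - 124) + 26) + 309 = (-141 + 26) + 309 = -115 + 309 = 194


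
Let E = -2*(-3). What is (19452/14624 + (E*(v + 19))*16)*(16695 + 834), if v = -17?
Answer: 12389760135/3656 ≈ 3.3889e+6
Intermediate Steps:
E = 6
(19452/14624 + (E*(v + 19))*16)*(16695 + 834) = (19452/14624 + (6*(-17 + 19))*16)*(16695 + 834) = (19452*(1/14624) + (6*2)*16)*17529 = (4863/3656 + 12*16)*17529 = (4863/3656 + 192)*17529 = (706815/3656)*17529 = 12389760135/3656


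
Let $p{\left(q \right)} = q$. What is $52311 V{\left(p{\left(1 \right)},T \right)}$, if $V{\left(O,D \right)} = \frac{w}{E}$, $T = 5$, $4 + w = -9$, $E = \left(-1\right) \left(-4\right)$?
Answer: $- \frac{680043}{4} \approx -1.7001 \cdot 10^{5}$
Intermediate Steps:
$E = 4$
$w = -13$ ($w = -4 - 9 = -13$)
$V{\left(O,D \right)} = - \frac{13}{4}$
$52311 V{\left(p{\left(1 \right)},T \right)} = 52311 \left(- \frac{13}{4}\right) = - \frac{680043}{4}$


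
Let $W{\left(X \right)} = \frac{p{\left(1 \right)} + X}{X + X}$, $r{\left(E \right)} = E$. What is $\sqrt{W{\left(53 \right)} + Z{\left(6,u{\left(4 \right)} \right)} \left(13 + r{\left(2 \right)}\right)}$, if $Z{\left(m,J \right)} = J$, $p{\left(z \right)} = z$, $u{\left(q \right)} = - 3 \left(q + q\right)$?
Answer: $\frac{3 i \sqrt{112201}}{53} \approx 18.96 i$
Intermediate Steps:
$u{\left(q \right)} = - 6 q$ ($u{\left(q \right)} = - 3 \cdot 2 q = - 6 q$)
$W{\left(X \right)} = \frac{1 + X}{2 X}$ ($W{\left(X \right)} = \frac{1 + X}{X + X} = \frac{1 + X}{2 X}$)
$\sqrt{W{\left(53 \right)} + Z{\left(6,u{\left(4 \right)} \right)} \left(13 + r{\left(2 \right)}\right)} = \sqrt{\frac{1 + 53}{2 \cdot 53} + \left(-6\right) 4 \left(13 + 2\right)} = \sqrt{\frac{1}{2} \cdot \frac{1}{53} \cdot 54 - 360} = \sqrt{\frac{27}{53} - 360} = \sqrt{- \frac{19053}{53}} = \frac{3 i \sqrt{112201}}{53}$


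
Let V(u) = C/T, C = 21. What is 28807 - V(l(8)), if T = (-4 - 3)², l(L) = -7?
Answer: 201646/7 ≈ 28807.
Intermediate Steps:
T = 49 (T = (-7)² = 49)
V(u) = 3/7 (V(u) = 21/49 = 21*(1/49) = 3/7)
28807 - V(l(8)) = 28807 - 1*3/7 = 28807 - 3/7 = 201646/7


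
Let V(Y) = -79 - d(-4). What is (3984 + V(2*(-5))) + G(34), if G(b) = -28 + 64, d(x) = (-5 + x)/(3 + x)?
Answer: 3932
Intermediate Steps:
d(x) = (-5 + x)/(3 + x)
V(Y) = -88 (V(Y) = -79 - (-5 - 4)/(3 - 4) = -79 - (-9)/(-1) = -79 - (-1)*(-9) = -79 - 1*9 = -79 - 9 = -88)
G(b) = 36
(3984 + V(2*(-5))) + G(34) = (3984 - 88) + 36 = 3896 + 36 = 3932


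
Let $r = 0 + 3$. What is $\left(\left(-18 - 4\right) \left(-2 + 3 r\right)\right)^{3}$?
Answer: $-3652264$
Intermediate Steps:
$r = 3$
$\left(\left(-18 - 4\right) \left(-2 + 3 r\right)\right)^{3} = \left(\left(-18 - 4\right) \left(-2 + 3 \cdot 3\right)\right)^{3} = \left(- 22 \left(-2 + 9\right)\right)^{3} = \left(\left(-22\right) 7\right)^{3} = \left(-154\right)^{3} = -3652264$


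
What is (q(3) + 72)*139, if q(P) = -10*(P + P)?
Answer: 1668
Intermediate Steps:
q(P) = -20*P
(q(3) + 72)*139 = (-20*3 + 72)*139 = (-60 + 72)*139 = 12*139 = 1668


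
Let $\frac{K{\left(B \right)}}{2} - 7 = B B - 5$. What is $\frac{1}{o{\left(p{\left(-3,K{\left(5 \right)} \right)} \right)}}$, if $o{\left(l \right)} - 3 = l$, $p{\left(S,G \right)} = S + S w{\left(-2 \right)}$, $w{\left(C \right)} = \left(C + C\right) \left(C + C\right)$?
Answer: $- \frac{1}{48} \approx -0.020833$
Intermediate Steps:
$w{\left(C \right)} = 4 C^{2}$ ($w{\left(C \right)} = 2 C 2 C = 4 C^{2}$)
$K{\left(B \right)} = 4 + 2 B^{2}$ ($K{\left(B \right)} = 14 + 2 \left(B B - 5\right) = 14 + 2 \left(B^{2} - 5\right) = 14 + 2 \left(-5 + B^{2}\right) = 14 + \left(-10 + 2 B^{2}\right) = 4 + 2 B^{2}$)
$p{\left(S,G \right)} = 17 S$ ($p{\left(S,G \right)} = S + S 4 \left(-2\right)^{2} = S + S 4 \cdot 4 = S + S 16 = S + 16 S = 17 S$)
$o{\left(l \right)} = 3 + l$
$\frac{1}{o{\left(p{\left(-3,K{\left(5 \right)} \right)} \right)}} = \frac{1}{3 + 17 \left(-3\right)} = \frac{1}{3 - 51} = \frac{1}{-48} = - \frac{1}{48}$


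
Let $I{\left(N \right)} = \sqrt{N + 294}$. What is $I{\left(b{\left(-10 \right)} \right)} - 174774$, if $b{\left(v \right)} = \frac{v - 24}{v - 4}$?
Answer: $-174774 + \frac{5 \sqrt{581}}{7} \approx -1.7476 \cdot 10^{5}$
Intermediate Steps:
$b{\left(v \right)} = \frac{-24 + v}{-4 + v}$
$I{\left(N \right)} = \sqrt{294 + N}$
$I{\left(b{\left(-10 \right)} \right)} - 174774 = \sqrt{294 + \frac{-24 - 10}{-4 - 10}} - 174774 = \sqrt{294 + \frac{1}{-14} \left(-34\right)} - 174774 = \sqrt{294 - - \frac{17}{7}} - 174774 = \sqrt{294 + \frac{17}{7}} - 174774 = \sqrt{\frac{2075}{7}} - 174774 = \frac{5 \sqrt{581}}{7} - 174774 = -174774 + \frac{5 \sqrt{581}}{7}$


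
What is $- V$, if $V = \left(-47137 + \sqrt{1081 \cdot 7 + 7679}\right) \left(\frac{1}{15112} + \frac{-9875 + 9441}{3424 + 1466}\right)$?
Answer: $- \frac{154461302683}{36948840} + \frac{36045449 \sqrt{14}}{12316280} \approx -4169.5$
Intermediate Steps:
$V = \frac{154461302683}{36948840} - \frac{36045449 \sqrt{14}}{12316280}$ ($V = \left(-47137 + \sqrt{7567 + 7679}\right) \left(\frac{1}{15112} - \frac{434}{4890}\right) = \left(-47137 + \sqrt{15246}\right) \left(\frac{1}{15112} - \frac{217}{2445}\right) = \left(-47137 + 33 \sqrt{14}\right) \left(\frac{1}{15112} - \frac{217}{2445}\right) = \left(-47137 + 33 \sqrt{14}\right) \left(- \frac{3276859}{36948840}\right) = \frac{154461302683}{36948840} - \frac{36045449 \sqrt{14}}{12316280} \approx 4169.5$)
$- V = - (\frac{154461302683}{36948840} - \frac{36045449 \sqrt{14}}{12316280}) = - \frac{154461302683}{36948840} + \frac{36045449 \sqrt{14}}{12316280}$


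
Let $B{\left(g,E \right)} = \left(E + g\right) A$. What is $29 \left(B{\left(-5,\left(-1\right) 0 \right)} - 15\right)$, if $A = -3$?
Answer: $0$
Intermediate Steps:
$B{\left(g,E \right)} = - 3 E - 3 g$ ($B{\left(g,E \right)} = \left(E + g\right) \left(-3\right) = - 3 E - 3 g$)
$29 \left(B{\left(-5,\left(-1\right) 0 \right)} - 15\right) = 29 \left(\left(- 3 \left(\left(-1\right) 0\right) - -15\right) - 15\right) = 29 \left(\left(\left(-3\right) 0 + 15\right) - 15\right) = 29 \left(\left(0 + 15\right) - 15\right) = 29 \left(15 - 15\right) = 29 \cdot 0 = 0$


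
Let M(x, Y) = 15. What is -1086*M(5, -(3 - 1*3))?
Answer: -16290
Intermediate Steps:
-1086*M(5, -(3 - 1*3)) = -1086*15 = -16290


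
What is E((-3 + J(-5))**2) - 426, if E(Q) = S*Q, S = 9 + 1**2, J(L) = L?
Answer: 214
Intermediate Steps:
S = 10 (S = 9 + 1 = 10)
E(Q) = 10*Q
E((-3 + J(-5))**2) - 426 = 10*(-3 - 5)**2 - 426 = 10*(-8)**2 - 426 = 10*64 - 426 = 640 - 426 = 214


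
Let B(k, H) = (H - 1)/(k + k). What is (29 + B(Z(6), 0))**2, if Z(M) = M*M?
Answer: 4355569/5184 ≈ 840.19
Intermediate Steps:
Z(M) = M**2
B(k, H) = (-1 + H)/(2*k) (B(k, H) = (-1 + H)/((2*k)) = (-1 + H)*(1/(2*k)) = (-1 + H)/(2*k))
(29 + B(Z(6), 0))**2 = (29 + (-1 + 0)/(2*(6**2)))**2 = (29 + (1/2)*(-1)/36)**2 = (29 + (1/2)*(1/36)*(-1))**2 = (29 - 1/72)**2 = (2087/72)**2 = 4355569/5184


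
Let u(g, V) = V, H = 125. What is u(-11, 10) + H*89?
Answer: 11135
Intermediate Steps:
u(-11, 10) + H*89 = 10 + 125*89 = 10 + 11125 = 11135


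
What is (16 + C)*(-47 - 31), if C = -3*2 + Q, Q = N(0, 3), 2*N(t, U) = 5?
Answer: -975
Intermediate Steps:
N(t, U) = 5/2 (N(t, U) = (½)*5 = 5/2)
Q = 5/2 ≈ 2.5000
C = -7/2 (C = -3*2 + 5/2 = -6 + 5/2 = -7/2 ≈ -3.5000)
(16 + C)*(-47 - 31) = (16 - 7/2)*(-47 - 31) = (25/2)*(-78) = -975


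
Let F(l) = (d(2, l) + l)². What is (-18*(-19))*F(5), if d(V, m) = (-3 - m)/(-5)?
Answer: 372438/25 ≈ 14898.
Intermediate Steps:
d(V, m) = ⅗ + m/5 (d(V, m) = (-3 - m)*(-⅕) = ⅗ + m/5)
F(l) = (⅗ + 6*l/5)² (F(l) = ((⅗ + l/5) + l)² = (⅗ + 6*l/5)²)
(-18*(-19))*F(5) = (-18*(-19))*(9*(1 + 2*5)²/25) = 342*(9*(1 + 10)²/25) = 342*((9/25)*11²) = 342*((9/25)*121) = 342*(1089/25) = 372438/25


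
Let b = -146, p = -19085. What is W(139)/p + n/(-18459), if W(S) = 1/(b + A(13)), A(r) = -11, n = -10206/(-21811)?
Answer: -479017267/19148511272935 ≈ -2.5016e-5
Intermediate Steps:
n = 10206/21811 (n = -10206*(-1/21811) = 10206/21811 ≈ 0.46793)
W(S) = -1/157 (W(S) = 1/(-146 - 11) = 1/(-157) = -1/157)
W(139)/p + n/(-18459) = -1/157/(-19085) + (10206/21811)/(-18459) = -1/157*(-1/19085) + (10206/21811)*(-1/18459) = 1/2996345 - 162/6390623 = -479017267/19148511272935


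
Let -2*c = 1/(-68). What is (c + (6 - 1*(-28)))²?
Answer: 21390625/18496 ≈ 1156.5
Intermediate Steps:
c = 1/136 (c = -½/(-68) = -½*(-1/68) = 1/136 ≈ 0.0073529)
(c + (6 - 1*(-28)))² = (1/136 + (6 - 1*(-28)))² = (1/136 + (6 + 28))² = (1/136 + 34)² = (4625/136)² = 21390625/18496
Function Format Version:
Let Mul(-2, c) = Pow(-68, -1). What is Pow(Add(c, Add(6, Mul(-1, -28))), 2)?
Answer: Rational(21390625, 18496) ≈ 1156.5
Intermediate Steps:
c = Rational(1, 136) (c = Mul(Rational(-1, 2), Pow(-68, -1)) = Mul(Rational(-1, 2), Rational(-1, 68)) = Rational(1, 136) ≈ 0.0073529)
Pow(Add(c, Add(6, Mul(-1, -28))), 2) = Pow(Add(Rational(1, 136), Add(6, Mul(-1, -28))), 2) = Pow(Add(Rational(1, 136), Add(6, 28)), 2) = Pow(Add(Rational(1, 136), 34), 2) = Pow(Rational(4625, 136), 2) = Rational(21390625, 18496)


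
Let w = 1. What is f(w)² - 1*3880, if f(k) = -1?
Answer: -3879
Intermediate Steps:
f(w)² - 1*3880 = (-1)² - 1*3880 = 1 - 3880 = -3879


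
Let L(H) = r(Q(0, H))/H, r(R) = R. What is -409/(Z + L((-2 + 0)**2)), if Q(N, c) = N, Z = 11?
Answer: -409/11 ≈ -37.182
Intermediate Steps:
L(H) = 0 (L(H) = 0/H = 0)
-409/(Z + L((-2 + 0)**2)) = -409/(11 + 0) = -409/11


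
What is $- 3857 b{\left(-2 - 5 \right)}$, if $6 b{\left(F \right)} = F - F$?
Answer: $0$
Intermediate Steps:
$b{\left(F \right)} = 0$ ($b{\left(F \right)} = \frac{F - F}{6} = \frac{1}{6} \cdot 0 = 0$)
$- 3857 b{\left(-2 - 5 \right)} = \left(-3857\right) 0 = 0$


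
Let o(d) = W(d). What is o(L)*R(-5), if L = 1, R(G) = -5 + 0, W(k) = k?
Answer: -5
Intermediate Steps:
R(G) = -5
o(d) = d
o(L)*R(-5) = 1*(-5) = -5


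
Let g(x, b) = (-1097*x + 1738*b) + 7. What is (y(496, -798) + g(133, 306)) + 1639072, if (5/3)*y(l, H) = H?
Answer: 10122636/5 ≈ 2.0245e+6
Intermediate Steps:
y(l, H) = 3*H/5
g(x, b) = 7 - 1097*x + 1738*b
(y(496, -798) + g(133, 306)) + 1639072 = ((⅗)*(-798) + (7 - 1097*133 + 1738*306)) + 1639072 = (-2394/5 + (7 - 145901 + 531828)) + 1639072 = (-2394/5 + 385934) + 1639072 = 1927276/5 + 1639072 = 10122636/5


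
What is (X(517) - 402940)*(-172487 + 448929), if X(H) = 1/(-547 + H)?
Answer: -1670843230421/15 ≈ -1.1139e+11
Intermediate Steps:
(X(517) - 402940)*(-172487 + 448929) = (1/(-547 + 517) - 402940)*(-172487 + 448929) = (1/(-30) - 402940)*276442 = (-1/30 - 402940)*276442 = -12088201/30*276442 = -1670843230421/15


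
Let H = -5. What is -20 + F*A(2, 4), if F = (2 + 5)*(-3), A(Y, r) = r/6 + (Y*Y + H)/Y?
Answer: -47/2 ≈ -23.500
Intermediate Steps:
A(Y, r) = r/6 + (-5 + Y**2)/Y (A(Y, r) = r/6 + (Y*Y - 5)/Y = r*(1/6) + (Y**2 - 5)/Y = r/6 + (-5 + Y**2)/Y)
F = -21 (F = 7*(-3) = -21)
-20 + F*A(2, 4) = -20 - 21*(2 - 5/2 + (1/6)*4) = -20 - 21*(2 - 5*1/2 + 2/3) = -20 - 21*(2 - 5/2 + 2/3) = -20 - 21*1/6 = -20 - 7/2 = -47/2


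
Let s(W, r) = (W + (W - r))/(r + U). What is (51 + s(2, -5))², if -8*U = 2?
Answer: 119025/49 ≈ 2429.1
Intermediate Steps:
U = -¼ (U = -⅛*2 = -¼ ≈ -0.25000)
s(W, r) = (-r + 2*W)/(-¼ + r) (s(W, r) = (W + (W - r))/(r - ¼) = (-r + 2*W)/(-¼ + r))
(51 + s(2, -5))² = (51 + 4*(-1*(-5) + 2*2)/(-1 + 4*(-5)))² = (51 + 4*(5 + 4)/(-1 - 20))² = (51 + 4*9/(-21))² = (51 + 4*(-1/21)*9)² = (51 - 12/7)² = (345/7)² = 119025/49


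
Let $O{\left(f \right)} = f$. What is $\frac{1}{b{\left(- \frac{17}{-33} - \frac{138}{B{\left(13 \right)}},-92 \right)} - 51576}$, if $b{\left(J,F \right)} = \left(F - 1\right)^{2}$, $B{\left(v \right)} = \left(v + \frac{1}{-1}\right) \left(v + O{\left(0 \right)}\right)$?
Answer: $- \frac{1}{42927} \approx -2.3295 \cdot 10^{-5}$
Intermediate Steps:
$B{\left(v \right)} = v \left(-1 + v\right)$ ($B{\left(v \right)} = \left(v + \frac{1}{-1}\right) \left(v + 0\right) = \left(v - 1\right) v = \left(-1 + v\right) v = v \left(-1 + v\right)$)
$b{\left(J,F \right)} = \left(-1 + F\right)^{2}$
$\frac{1}{b{\left(- \frac{17}{-33} - \frac{138}{B{\left(13 \right)}},-92 \right)} - 51576} = \frac{1}{\left(-1 - 92\right)^{2} - 51576} = \frac{1}{\left(-93\right)^{2} - 51576} = \frac{1}{8649 - 51576} = \frac{1}{-42927} = - \frac{1}{42927}$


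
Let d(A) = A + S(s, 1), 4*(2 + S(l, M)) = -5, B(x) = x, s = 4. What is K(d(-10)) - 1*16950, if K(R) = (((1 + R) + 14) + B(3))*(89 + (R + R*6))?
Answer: -271485/16 ≈ -16968.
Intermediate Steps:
S(l, M) = -13/4 (S(l, M) = -2 + (1/4)*(-5) = -2 - 5/4 = -13/4)
d(A) = -13/4 + A (d(A) = A - 13/4 = -13/4 + A)
K(R) = (18 + R)*(89 + 7*R) (K(R) = (((1 + R) + 14) + 3)*(89 + (R + R*6)) = ((15 + R) + 3)*(89 + (R + 6*R)) = (18 + R)*(89 + 7*R))
K(d(-10)) - 1*16950 = (1602 + 7*(-13/4 - 10)**2 + 215*(-13/4 - 10)) - 1*16950 = (1602 + 7*(-53/4)**2 + 215*(-53/4)) - 16950 = (1602 + 7*(2809/16) - 11395/4) - 16950 = (1602 + 19663/16 - 11395/4) - 16950 = -285/16 - 16950 = -271485/16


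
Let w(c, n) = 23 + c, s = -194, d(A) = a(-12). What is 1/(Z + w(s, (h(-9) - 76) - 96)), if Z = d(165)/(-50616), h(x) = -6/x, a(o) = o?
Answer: -4218/721277 ≈ -0.0058480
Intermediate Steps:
d(A) = -12
Z = 1/4218 (Z = -12/(-50616) = -12*(-1/50616) = 1/4218 ≈ 0.00023708)
1/(Z + w(s, (h(-9) - 76) - 96)) = 1/(1/4218 + (23 - 194)) = 1/(1/4218 - 171) = 1/(-721277/4218) = -4218/721277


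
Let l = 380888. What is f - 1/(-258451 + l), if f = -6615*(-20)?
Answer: 16198415099/122437 ≈ 1.3230e+5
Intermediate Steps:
f = 132300
f - 1/(-258451 + l) = 132300 - 1/(-258451 + 380888) = 132300 - 1/122437 = 16198415099/122437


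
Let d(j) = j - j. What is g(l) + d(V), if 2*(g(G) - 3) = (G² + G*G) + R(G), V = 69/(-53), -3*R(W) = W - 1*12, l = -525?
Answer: 551435/2 ≈ 2.7572e+5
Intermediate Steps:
R(W) = 4 - W/3 (R(W) = -(W - 1*12)/3 = -(W - 12)/3 = -(-12 + W)/3 = 4 - W/3)
V = -69/53 (V = 69*(-1/53) = -69/53 ≈ -1.3019)
d(j) = 0
g(G) = 5 + G² - G/6 (g(G) = 3 + ((G² + G*G) + (4 - G/3))/2 = 3 + ((G² + G²) + (4 - G/3))/2 = 3 + (2*G² + (4 - G/3))/2 = 3 + (4 + 2*G² - G/3)/2 = 3 + (2 + G² - G/6) = 5 + G² - G/6)
g(l) + d(V) = (5 + (-525)² - ⅙*(-525)) + 0 = (5 + 275625 + 175/2) + 0 = 551435/2 + 0 = 551435/2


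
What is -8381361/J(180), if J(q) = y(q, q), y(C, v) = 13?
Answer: -8381361/13 ≈ -6.4472e+5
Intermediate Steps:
J(q) = 13
-8381361/J(180) = -8381361/13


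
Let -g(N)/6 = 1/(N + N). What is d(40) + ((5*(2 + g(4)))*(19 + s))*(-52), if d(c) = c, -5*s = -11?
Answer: -6850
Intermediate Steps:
s = 11/5 (s = -⅕*(-11) = 11/5 ≈ 2.2000)
g(N) = -3/N (g(N) = -6/(N + N) = -6*1/(2*N) = -3/N)
d(40) + ((5*(2 + g(4)))*(19 + s))*(-52) = 40 + ((5*(2 - 3/4))*(19 + 11/5))*(-52) = 40 + ((5*(2 - 3*¼))*(106/5))*(-52) = 40 + ((5*(2 - ¾))*(106/5))*(-52) = 40 + ((5*(5/4))*(106/5))*(-52) = 40 + ((25/4)*(106/5))*(-52) = 40 + (265/2)*(-52) = 40 - 6890 = -6850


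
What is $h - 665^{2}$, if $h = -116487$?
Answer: $-558712$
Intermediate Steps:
$h - 665^{2} = -116487 - 665^{2} = -116487 - 442225 = -558712$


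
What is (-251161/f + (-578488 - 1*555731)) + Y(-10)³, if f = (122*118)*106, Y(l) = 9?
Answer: -1729678787401/1525976 ≈ -1.1335e+6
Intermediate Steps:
f = 1525976 (f = 14396*106 = 1525976)
(-251161/f + (-578488 - 1*555731)) + Y(-10)³ = (-251161/1525976 + (-578488 - 1*555731)) + 9³ = (-251161*1/1525976 + (-578488 - 555731)) + 729 = (-251161/1525976 - 1134219) + 729 = -1730791223905/1525976 + 729 = -1729678787401/1525976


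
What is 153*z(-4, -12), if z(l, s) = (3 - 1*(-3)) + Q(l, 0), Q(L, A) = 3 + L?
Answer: 765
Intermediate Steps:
z(l, s) = 9 + l (z(l, s) = (3 - 1*(-3)) + (3 + l) = (3 + 3) + (3 + l) = 6 + (3 + l) = 9 + l)
153*z(-4, -12) = 153*(9 - 4) = 153*5 = 765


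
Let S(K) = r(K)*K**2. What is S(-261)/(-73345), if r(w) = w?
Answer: 17779581/73345 ≈ 242.41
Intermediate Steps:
S(K) = K**3 (S(K) = K*K**2 = K**3)
S(-261)/(-73345) = (-261)**3/(-73345) = -17779581*(-1/73345) = 17779581/73345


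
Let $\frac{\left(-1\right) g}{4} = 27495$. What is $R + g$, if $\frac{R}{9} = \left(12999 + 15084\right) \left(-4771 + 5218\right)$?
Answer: $112867929$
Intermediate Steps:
$g = -109980$ ($g = \left(-4\right) 27495 = -109980$)
$R = 112977909$ ($R = 9 \left(12999 + 15084\right) \left(-4771 + 5218\right) = 9 \cdot 28083 \cdot 447 = 9 \cdot 12553101 = 112977909$)
$R + g = 112977909 - 109980 = 112867929$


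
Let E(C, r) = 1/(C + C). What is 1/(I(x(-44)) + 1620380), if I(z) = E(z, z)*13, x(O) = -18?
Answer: 36/58333667 ≈ 6.1714e-7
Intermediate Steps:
E(C, r) = 1/(2*C)
I(z) = 13/(2*z) (I(z) = (1/(2*z))*13 = 13/(2*z))
1/(I(x(-44)) + 1620380) = 1/((13/2)/(-18) + 1620380) = 1/((13/2)*(-1/18) + 1620380) = 1/(-13/36 + 1620380) = 1/(58333667/36) = 36/58333667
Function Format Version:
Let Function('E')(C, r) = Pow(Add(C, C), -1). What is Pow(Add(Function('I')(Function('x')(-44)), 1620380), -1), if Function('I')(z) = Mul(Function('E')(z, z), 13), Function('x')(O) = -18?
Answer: Rational(36, 58333667) ≈ 6.1714e-7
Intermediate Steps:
Function('E')(C, r) = Mul(Rational(1, 2), Pow(C, -1)) (Function('E')(C, r) = Pow(Mul(2, C), -1) = Mul(Rational(1, 2), Pow(C, -1)))
Function('I')(z) = Mul(Rational(13, 2), Pow(z, -1)) (Function('I')(z) = Mul(Mul(Rational(1, 2), Pow(z, -1)), 13) = Mul(Rational(13, 2), Pow(z, -1)))
Pow(Add(Function('I')(Function('x')(-44)), 1620380), -1) = Pow(Add(Mul(Rational(13, 2), Pow(-18, -1)), 1620380), -1) = Pow(Add(Mul(Rational(13, 2), Rational(-1, 18)), 1620380), -1) = Pow(Add(Rational(-13, 36), 1620380), -1) = Pow(Rational(58333667, 36), -1) = Rational(36, 58333667)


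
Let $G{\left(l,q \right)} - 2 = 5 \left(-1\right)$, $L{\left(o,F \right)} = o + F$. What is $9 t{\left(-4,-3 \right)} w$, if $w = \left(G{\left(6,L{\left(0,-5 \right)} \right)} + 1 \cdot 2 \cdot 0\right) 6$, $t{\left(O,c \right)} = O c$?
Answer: $-1944$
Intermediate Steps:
$L{\left(o,F \right)} = F + o$
$G{\left(l,q \right)} = -3$ ($G{\left(l,q \right)} = 2 + 5 \left(-1\right) = 2 - 5 = -3$)
$w = -18$ ($w = \left(-3 + 1 \cdot 2 \cdot 0\right) 6 = \left(-3 + 2 \cdot 0\right) 6 = \left(-3 + 0\right) 6 = \left(-3\right) 6 = -18$)
$9 t{\left(-4,-3 \right)} w = 9 \left(\left(-4\right) \left(-3\right)\right) \left(-18\right) = 9 \cdot 12 \left(-18\right) = 108 \left(-18\right) = -1944$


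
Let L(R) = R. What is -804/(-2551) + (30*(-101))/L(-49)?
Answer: 7768926/124999 ≈ 62.152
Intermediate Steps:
-804/(-2551) + (30*(-101))/L(-49) = -804/(-2551) + (30*(-101))/(-49) = -804*(-1/2551) - 3030*(-1/49) = 804/2551 + 3030/49 = 7768926/124999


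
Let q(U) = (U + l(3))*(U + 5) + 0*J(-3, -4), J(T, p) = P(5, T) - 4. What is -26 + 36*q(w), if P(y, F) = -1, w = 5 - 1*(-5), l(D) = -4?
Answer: 3214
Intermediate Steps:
w = 10 (w = 5 + 5 = 10)
J(T, p) = -5 (J(T, p) = -1 - 4 = -5)
q(U) = (-4 + U)*(5 + U) (q(U) = (U - 4)*(U + 5) + 0*(-5) = (-4 + U)*(5 + U) + 0 = (-4 + U)*(5 + U))
-26 + 36*q(w) = -26 + 36*(-20 + 10 + 10²) = -26 + 36*(-20 + 10 + 100) = -26 + 36*90 = -26 + 3240 = 3214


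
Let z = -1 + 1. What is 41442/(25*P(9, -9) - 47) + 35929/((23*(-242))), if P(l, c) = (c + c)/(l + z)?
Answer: -234151285/539902 ≈ -433.69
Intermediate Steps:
z = 0
P(l, c) = 2*c/l (P(l, c) = (c + c)/(l + 0) = (2*c)/l = 2*c/l)
41442/(25*P(9, -9) - 47) + 35929/((23*(-242))) = 41442/(25*(2*(-9)/9) - 47) + 35929/((23*(-242))) = 41442/(25*(2*(-9)*(⅑)) - 47) + 35929/(-5566) = 41442/(25*(-2) - 47) + 35929*(-1/5566) = 41442/(-50 - 47) - 35929/5566 = 41442/(-97) - 35929/5566 = 41442*(-1/97) - 35929/5566 = -41442/97 - 35929/5566 = -234151285/539902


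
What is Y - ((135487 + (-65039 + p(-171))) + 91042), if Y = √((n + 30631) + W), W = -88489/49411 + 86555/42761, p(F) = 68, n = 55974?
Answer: -161558 + √386622503440116147123301/2112863771 ≈ -1.6126e+5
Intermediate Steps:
W = 492890976/2112863771 (W = -88489*1/49411 + 86555*(1/42761) = -88489/49411 + 86555/42761 = 492890976/2112863771 ≈ 0.23328)
Y = √386622503440116147123301/2112863771 (Y = √((55974 + 30631) + 492890976/2112863771) = √(86605 + 492890976/2112863771) = √(182985059778431/2112863771) = √386622503440116147123301/2112863771 ≈ 294.29)
Y - ((135487 + (-65039 + p(-171))) + 91042) = √386622503440116147123301/2112863771 - ((135487 + (-65039 + 68)) + 91042) = √386622503440116147123301/2112863771 - ((135487 - 64971) + 91042) = √386622503440116147123301/2112863771 - (70516 + 91042) = √386622503440116147123301/2112863771 - 1*161558 = √386622503440116147123301/2112863771 - 161558 = -161558 + √386622503440116147123301/2112863771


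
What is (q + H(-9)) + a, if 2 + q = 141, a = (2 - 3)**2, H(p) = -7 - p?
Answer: 142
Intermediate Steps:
a = 1 (a = (-1)**2 = 1)
q = 139 (q = -2 + 141 = 139)
(q + H(-9)) + a = (139 + (-7 - 1*(-9))) + 1 = (139 + (-7 + 9)) + 1 = (139 + 2) + 1 = 141 + 1 = 142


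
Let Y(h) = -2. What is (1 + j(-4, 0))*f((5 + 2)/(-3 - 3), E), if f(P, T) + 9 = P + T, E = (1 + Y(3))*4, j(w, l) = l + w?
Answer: 85/2 ≈ 42.500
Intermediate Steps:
E = -4 (E = (1 - 2)*4 = -1*4 = -4)
f(P, T) = -9 + P + T (f(P, T) = -9 + (P + T) = -9 + P + T)
(1 + j(-4, 0))*f((5 + 2)/(-3 - 3), E) = (1 + (0 - 4))*(-9 + (5 + 2)/(-3 - 3) - 4) = (1 - 4)*(-9 + 7/(-6) - 4) = -3*(-9 + 7*(-1/6) - 4) = -3*(-9 - 7/6 - 4) = -3*(-85/6) = 85/2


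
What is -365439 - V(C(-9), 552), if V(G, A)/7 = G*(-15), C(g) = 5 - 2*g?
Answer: -363024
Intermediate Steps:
V(G, A) = -105*G (V(G, A) = 7*(G*(-15)) = 7*(-15*G) = -105*G)
-365439 - V(C(-9), 552) = -365439 - (-105)*(5 - 2*(-9)) = -365439 - (-105)*(5 + 18) = -365439 - (-105)*23 = -365439 - 1*(-2415) = -365439 + 2415 = -363024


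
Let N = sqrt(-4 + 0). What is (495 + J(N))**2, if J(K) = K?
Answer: 245021 + 1980*I ≈ 2.4502e+5 + 1980.0*I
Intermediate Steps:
N = 2*I (N = sqrt(-4) = 2*I ≈ 2.0*I)
(495 + J(N))**2 = (495 + 2*I)**2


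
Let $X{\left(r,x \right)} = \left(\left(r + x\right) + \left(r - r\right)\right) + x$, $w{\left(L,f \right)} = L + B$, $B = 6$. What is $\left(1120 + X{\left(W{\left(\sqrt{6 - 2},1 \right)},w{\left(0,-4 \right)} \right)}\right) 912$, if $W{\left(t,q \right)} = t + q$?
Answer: $1035120$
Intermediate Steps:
$w{\left(L,f \right)} = 6 + L$ ($w{\left(L,f \right)} = L + 6 = 6 + L$)
$W{\left(t,q \right)} = q + t$
$X{\left(r,x \right)} = r + 2 x$ ($X{\left(r,x \right)} = \left(\left(r + x\right) + 0\right) + x = \left(r + x\right) + x = r + 2 x$)
$\left(1120 + X{\left(W{\left(\sqrt{6 - 2},1 \right)},w{\left(0,-4 \right)} \right)}\right) 912 = \left(1120 + \left(\left(1 + \sqrt{6 - 2}\right) + 2 \left(6 + 0\right)\right)\right) 912 = \left(1120 + \left(\left(1 + \sqrt{4}\right) + 2 \cdot 6\right)\right) 912 = \left(1120 + \left(\left(1 + 2\right) + 12\right)\right) 912 = \left(1120 + \left(3 + 12\right)\right) 912 = \left(1120 + 15\right) 912 = 1135 \cdot 912 = 1035120$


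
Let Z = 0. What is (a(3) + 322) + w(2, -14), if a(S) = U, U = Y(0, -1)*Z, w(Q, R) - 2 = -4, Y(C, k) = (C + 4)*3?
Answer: 320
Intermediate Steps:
Y(C, k) = 12 + 3*C (Y(C, k) = (4 + C)*3 = 12 + 3*C)
w(Q, R) = -2 (w(Q, R) = 2 - 4 = -2)
U = 0 (U = (12 + 3*0)*0 = (12 + 0)*0 = 12*0 = 0)
a(S) = 0
(a(3) + 322) + w(2, -14) = (0 + 322) - 2 = 322 - 2 = 320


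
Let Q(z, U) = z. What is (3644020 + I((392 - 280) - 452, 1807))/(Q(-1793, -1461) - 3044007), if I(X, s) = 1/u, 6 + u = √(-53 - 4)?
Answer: -56482309/47209900 + I*√57/283259400 ≈ -1.1964 + 2.6653e-8*I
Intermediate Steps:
u = -6 + I*√57 (u = -6 + √(-53 - 4) = -6 + √(-57) = -6 + I*√57 ≈ -6.0 + 7.5498*I)
I(X, s) = 1/(-6 + I*√57)
(3644020 + I((392 - 280) - 452, 1807))/(Q(-1793, -1461) - 3044007) = (3644020 + (-2/31 - I*√57/93))/(-1793 - 3044007) = (112964618/31 - I*√57/93)/(-3045800) = (112964618/31 - I*√57/93)*(-1/3045800) = -56482309/47209900 + I*√57/283259400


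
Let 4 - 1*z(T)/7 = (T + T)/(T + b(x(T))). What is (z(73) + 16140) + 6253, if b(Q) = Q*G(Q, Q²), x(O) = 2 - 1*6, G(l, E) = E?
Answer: 200767/9 ≈ 22307.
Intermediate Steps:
x(O) = -4 (x(O) = 2 - 6 = -4)
b(Q) = Q³ (b(Q) = Q*Q² = Q³)
z(T) = 28 - 14*T/(-64 + T) (z(T) = 28 - 7*(T + T)/(T + (-4)³) = 28 - 7*2*T/(T - 64) = 28 - 7*2*T/(-64 + T) = 28 - 14*T/(-64 + T))
(z(73) + 16140) + 6253 = (14*(-128 + 73)/(-64 + 73) + 16140) + 6253 = (14*(-55)/9 + 16140) + 6253 = (14*(⅑)*(-55) + 16140) + 6253 = (-770/9 + 16140) + 6253 = 144490/9 + 6253 = 200767/9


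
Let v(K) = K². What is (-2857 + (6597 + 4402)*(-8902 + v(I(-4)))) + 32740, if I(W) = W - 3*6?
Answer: -92559699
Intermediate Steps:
I(W) = -18 + W (I(W) = W - 18 = -18 + W)
(-2857 + (6597 + 4402)*(-8902 + v(I(-4)))) + 32740 = (-2857 + (6597 + 4402)*(-8902 + (-18 - 4)²)) + 32740 = (-2857 + 10999*(-8902 + (-22)²)) + 32740 = (-2857 + 10999*(-8902 + 484)) + 32740 = (-2857 + 10999*(-8418)) + 32740 = (-2857 - 92589582) + 32740 = -92592439 + 32740 = -92559699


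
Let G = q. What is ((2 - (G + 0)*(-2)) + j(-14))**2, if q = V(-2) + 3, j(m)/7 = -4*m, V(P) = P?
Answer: 156816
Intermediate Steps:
j(m) = -28*m (j(m) = 7*(-4*m) = -28*m)
q = 1 (q = -2 + 3 = 1)
G = 1
((2 - (G + 0)*(-2)) + j(-14))**2 = ((2 - (1 + 0)*(-2)) - 28*(-14))**2 = ((2 - 1*1*(-2)) + 392)**2 = ((2 - 1*(-2)) + 392)**2 = ((2 + 2) + 392)**2 = (4 + 392)**2 = 396**2 = 156816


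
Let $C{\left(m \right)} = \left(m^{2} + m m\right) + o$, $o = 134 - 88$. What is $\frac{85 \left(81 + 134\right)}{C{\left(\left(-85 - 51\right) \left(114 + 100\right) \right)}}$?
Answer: $\frac{18275}{1694085678} \approx 1.0788 \cdot 10^{-5}$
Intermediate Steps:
$o = 46$ ($o = 134 - 88 = 46$)
$C{\left(m \right)} = 46 + 2 m^{2}$ ($C{\left(m \right)} = \left(m^{2} + m m\right) + 46 = \left(m^{2} + m^{2}\right) + 46 = 2 m^{2} + 46 = 46 + 2 m^{2}$)
$\frac{85 \left(81 + 134\right)}{C{\left(\left(-85 - 51\right) \left(114 + 100\right) \right)}} = \frac{85 \left(81 + 134\right)}{46 + 2 \left(\left(-85 - 51\right) \left(114 + 100\right)\right)^{2}} = \frac{85 \cdot 215}{46 + 2 \left(\left(-136\right) 214\right)^{2}} = \frac{18275}{46 + 2 \left(-29104\right)^{2}} = \frac{18275}{46 + 2 \cdot 847042816} = \frac{18275}{46 + 1694085632} = \frac{18275}{1694085678}$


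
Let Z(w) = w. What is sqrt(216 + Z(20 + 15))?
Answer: sqrt(251) ≈ 15.843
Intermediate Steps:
sqrt(216 + Z(20 + 15)) = sqrt(216 + (20 + 15)) = sqrt(216 + 35) = sqrt(251)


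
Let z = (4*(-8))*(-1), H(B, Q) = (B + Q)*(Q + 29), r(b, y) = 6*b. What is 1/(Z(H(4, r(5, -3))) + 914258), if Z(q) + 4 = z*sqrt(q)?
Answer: 457127/417929161186 - 8*sqrt(2006)/208964580593 ≈ 1.0921e-6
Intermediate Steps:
H(B, Q) = (29 + Q)*(B + Q) (H(B, Q) = (B + Q)*(29 + Q) = (29 + Q)*(B + Q))
z = 32 (z = -32*(-1) = 32)
Z(q) = -4 + 32*sqrt(q)
1/(Z(H(4, r(5, -3))) + 914258) = 1/((-4 + 32*sqrt((6*5)**2 + 29*4 + 29*(6*5) + 4*(6*5))) + 914258) = 1/((-4 + 32*sqrt(30**2 + 116 + 29*30 + 4*30)) + 914258) = 1/((-4 + 32*sqrt(900 + 116 + 870 + 120)) + 914258) = 1/((-4 + 32*sqrt(2006)) + 914258) = 1/(914254 + 32*sqrt(2006))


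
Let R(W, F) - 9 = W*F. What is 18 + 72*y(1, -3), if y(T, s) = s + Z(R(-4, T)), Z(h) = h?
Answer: 162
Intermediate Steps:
R(W, F) = 9 + F*W (R(W, F) = 9 + W*F = 9 + F*W)
y(T, s) = 9 + s - 4*T (y(T, s) = s + (9 + T*(-4)) = s + (9 - 4*T) = 9 + s - 4*T)
18 + 72*y(1, -3) = 18 + 72*(9 - 3 - 4*1) = 18 + 72*(9 - 3 - 4) = 18 + 72*2 = 18 + 144 = 162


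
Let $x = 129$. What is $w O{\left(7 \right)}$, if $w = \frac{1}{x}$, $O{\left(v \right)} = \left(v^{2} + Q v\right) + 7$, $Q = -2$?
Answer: $\frac{14}{43} \approx 0.32558$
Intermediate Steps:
$O{\left(v \right)} = 7 + v^{2} - 2 v$ ($O{\left(v \right)} = \left(v^{2} - 2 v\right) + 7 = 7 + v^{2} - 2 v$)
$w = \frac{1}{129} \approx 0.0077519$
$w O{\left(7 \right)} = \frac{7 + 7^{2} - 14}{129} = \frac{7 + 49 - 14}{129} = \frac{1}{129} \cdot 42 = \frac{14}{43}$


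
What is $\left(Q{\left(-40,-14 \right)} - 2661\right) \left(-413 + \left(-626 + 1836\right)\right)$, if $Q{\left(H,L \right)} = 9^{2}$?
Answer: $-2056260$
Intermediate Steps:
$Q{\left(H,L \right)} = 81$
$\left(Q{\left(-40,-14 \right)} - 2661\right) \left(-413 + \left(-626 + 1836\right)\right) = \left(81 - 2661\right) \left(-413 + \left(-626 + 1836\right)\right) = - 2580 \left(-413 + 1210\right) = \left(-2580\right) 797 = -2056260$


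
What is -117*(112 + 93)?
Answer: -23985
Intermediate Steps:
-117*(112 + 93) = -117*205 = -23985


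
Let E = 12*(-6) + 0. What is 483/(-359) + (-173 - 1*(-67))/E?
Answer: 1639/12924 ≈ 0.12682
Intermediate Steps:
E = -72 (E = -72 + 0 = -72)
483/(-359) + (-173 - 1*(-67))/E = 483/(-359) + (-173 - 1*(-67))/(-72) = 483*(-1/359) + (-173 + 67)*(-1/72) = -483/359 - 106*(-1/72) = -483/359 + 53/36 = 1639/12924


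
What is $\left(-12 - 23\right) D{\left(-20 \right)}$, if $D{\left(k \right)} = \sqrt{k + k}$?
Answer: $- 70 i \sqrt{10} \approx - 221.36 i$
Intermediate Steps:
$D{\left(k \right)} = \sqrt{2} \sqrt{k}$ ($D{\left(k \right)} = \sqrt{2 k} = \sqrt{2} \sqrt{k}$)
$\left(-12 - 23\right) D{\left(-20 \right)} = \left(-12 - 23\right) \sqrt{2} \sqrt{-20} = - 35 \sqrt{2} \cdot 2 i \sqrt{5} = - 35 \cdot 2 i \sqrt{10} = - 70 i \sqrt{10}$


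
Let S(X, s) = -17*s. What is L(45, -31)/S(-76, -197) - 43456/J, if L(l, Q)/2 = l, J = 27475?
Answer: -20437342/13144825 ≈ -1.5548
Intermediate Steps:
L(l, Q) = 2*l
L(45, -31)/S(-76, -197) - 43456/J = (2*45)/((-17*(-197))) - 43456/27475 = 90/3349 - 43456*1/27475 = 90*(1/3349) - 6208/3925 = 90/3349 - 6208/3925 = -20437342/13144825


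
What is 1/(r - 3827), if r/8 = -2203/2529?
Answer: -2529/9696107 ≈ -0.00026083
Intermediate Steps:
r = -17624/2529 (r = 8*(-2203/2529) = -17624/2529 ≈ -6.9688)
1/(r - 3827) = 1/(-17624/2529 - 3827) = 1/(-9696107/2529) = -2529/9696107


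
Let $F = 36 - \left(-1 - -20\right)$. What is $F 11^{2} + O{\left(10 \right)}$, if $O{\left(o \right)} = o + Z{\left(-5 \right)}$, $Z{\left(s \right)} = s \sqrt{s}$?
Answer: $2067 - 5 i \sqrt{5} \approx 2067.0 - 11.18 i$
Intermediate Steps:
$Z{\left(s \right)} = s^{\frac{3}{2}}$
$O{\left(o \right)} = o - 5 i \sqrt{5}$ ($O{\left(o \right)} = o + \left(-5\right)^{\frac{3}{2}} = o - 5 i \sqrt{5}$)
$F = 17$ ($F = 36 - \left(-1 + 20\right) = 36 - 19 = 17$)
$F 11^{2} + O{\left(10 \right)} = 17 \cdot 11^{2} + \left(10 - 5 i \sqrt{5}\right) = 17 \cdot 121 + \left(10 - 5 i \sqrt{5}\right) = 2057 + \left(10 - 5 i \sqrt{5}\right) = 2067 - 5 i \sqrt{5}$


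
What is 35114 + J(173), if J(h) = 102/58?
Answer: 1018357/29 ≈ 35116.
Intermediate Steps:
J(h) = 51/29 (J(h) = 102*(1/58) = 51/29)
35114 + J(173) = 35114 + 51/29 = 1018357/29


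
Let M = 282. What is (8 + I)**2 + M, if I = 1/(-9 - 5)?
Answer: 67593/196 ≈ 344.86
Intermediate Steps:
I = -1/14 (I = 1/(-14) = -1/14 ≈ -0.071429)
(8 + I)**2 + M = (8 - 1/14)**2 + 282 = (111/14)**2 + 282 = 12321/196 + 282 = 67593/196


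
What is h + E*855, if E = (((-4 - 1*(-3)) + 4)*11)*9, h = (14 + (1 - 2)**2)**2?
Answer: 254160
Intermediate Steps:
h = 225 (h = (14 + (-1)**2)**2 = (14 + 1)**2 = 15**2 = 225)
E = 297 (E = (((-4 + 3) + 4)*11)*9 = ((-1 + 4)*11)*9 = (3*11)*9 = 33*9 = 297)
h + E*855 = 225 + 297*855 = 225 + 253935 = 254160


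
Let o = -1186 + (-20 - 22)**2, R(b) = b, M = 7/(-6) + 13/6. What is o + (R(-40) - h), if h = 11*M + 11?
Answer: 516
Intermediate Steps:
M = 1 (M = 7*(-1/6) + 13*(1/6) = -7/6 + 13/6 = 1)
h = 22 (h = 11*1 + 11 = 11 + 11 = 22)
o = 578 (o = -1186 + (-42)**2 = -1186 + 1764 = 578)
o + (R(-40) - h) = 578 + (-40 - 1*22) = 578 + (-40 - 22) = 578 - 62 = 516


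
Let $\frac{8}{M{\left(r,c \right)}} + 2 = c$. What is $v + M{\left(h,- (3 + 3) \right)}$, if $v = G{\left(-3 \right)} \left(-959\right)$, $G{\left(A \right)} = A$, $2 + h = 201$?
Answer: $2876$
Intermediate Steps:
$h = 199$ ($h = -2 + 201 = 199$)
$v = 2877$ ($v = \left(-3\right) \left(-959\right) = 2877$)
$M{\left(r,c \right)} = \frac{8}{-2 + c}$
$v + M{\left(h,- (3 + 3) \right)} = 2877 + \frac{8}{-2 - \left(3 + 3\right)} = 2877 + \frac{8}{-2 - 6} = 2877 + \frac{8}{-8} = 2877 + 8 \left(- \frac{1}{8}\right) = 2877 - 1 = 2876$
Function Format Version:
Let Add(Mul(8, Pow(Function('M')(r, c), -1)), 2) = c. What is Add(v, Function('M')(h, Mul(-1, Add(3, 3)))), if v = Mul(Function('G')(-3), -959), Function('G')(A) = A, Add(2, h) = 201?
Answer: 2876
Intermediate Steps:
h = 199 (h = Add(-2, 201) = 199)
v = 2877 (v = Mul(-3, -959) = 2877)
Function('M')(r, c) = Mul(8, Pow(Add(-2, c), -1))
Add(v, Function('M')(h, Mul(-1, Add(3, 3)))) = Add(2877, Mul(8, Pow(Add(-2, Mul(-1, Add(3, 3))), -1))) = Add(2877, Mul(8, Pow(Add(-2, Mul(-1, 6)), -1))) = Add(2877, Mul(8, Pow(Add(-2, -6), -1))) = Add(2877, Mul(8, Pow(-8, -1))) = Add(2877, Mul(8, Rational(-1, 8))) = Add(2877, -1) = 2876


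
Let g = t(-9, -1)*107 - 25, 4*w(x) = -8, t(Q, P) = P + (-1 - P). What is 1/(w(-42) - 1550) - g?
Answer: 204863/1552 ≈ 132.00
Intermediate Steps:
t(Q, P) = -1
w(x) = -2 (w(x) = (1/4)*(-8) = -2)
g = -132 (g = -1*107 - 25 = -107 - 25 = -132)
1/(w(-42) - 1550) - g = 1/(-2 - 1550) - 1*(-132) = 1/(-1552) + 132 = -1/1552 + 132 = 204863/1552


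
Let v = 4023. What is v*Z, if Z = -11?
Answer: -44253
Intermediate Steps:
v*Z = 4023*(-11) = -44253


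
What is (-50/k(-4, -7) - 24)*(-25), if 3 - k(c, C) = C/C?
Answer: 1225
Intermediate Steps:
k(c, C) = 2 (k(c, C) = 3 - C/C = 3 - 1*1 = 3 - 1 = 2)
(-50/k(-4, -7) - 24)*(-25) = (-50/2 - 24)*(-25) = (-50*1/2 - 24)*(-25) = (-25 - 24)*(-25) = -49*(-25) = 1225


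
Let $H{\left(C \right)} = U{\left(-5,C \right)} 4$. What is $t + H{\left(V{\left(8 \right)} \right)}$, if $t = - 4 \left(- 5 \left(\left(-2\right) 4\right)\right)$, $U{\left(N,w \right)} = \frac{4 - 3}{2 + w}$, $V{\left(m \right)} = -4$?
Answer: $-162$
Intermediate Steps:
$U{\left(N,w \right)} = \frac{1}{2 + w}$ ($U{\left(N,w \right)} = 1 \frac{1}{2 + w} = \frac{1}{2 + w}$)
$H{\left(C \right)} = \frac{4}{2 + C}$ ($H{\left(C \right)} = \frac{1}{2 + C} 4 = \frac{4}{2 + C}$)
$t = -160$ ($t = - 4 \left(\left(-5\right) \left(-8\right)\right) = \left(-4\right) 40 = -160$)
$t + H{\left(V{\left(8 \right)} \right)} = -160 + \frac{4}{2 - 4} = -160 + \frac{4}{-2} = -160 + 4 \left(- \frac{1}{2}\right) = -160 - 2 = -162$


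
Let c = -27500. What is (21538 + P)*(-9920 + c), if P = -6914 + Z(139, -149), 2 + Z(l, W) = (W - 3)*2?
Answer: -535779560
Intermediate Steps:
Z(l, W) = -8 + 2*W (Z(l, W) = -2 + (W - 3)*2 = -2 + (-3 + W)*2 = -2 + (-6 + 2*W) = -8 + 2*W)
P = -7220 (P = -6914 + (-8 + 2*(-149)) = -6914 + (-8 - 298) = -6914 - 306 = -7220)
(21538 + P)*(-9920 + c) = (21538 - 7220)*(-9920 - 27500) = 14318*(-37420) = -535779560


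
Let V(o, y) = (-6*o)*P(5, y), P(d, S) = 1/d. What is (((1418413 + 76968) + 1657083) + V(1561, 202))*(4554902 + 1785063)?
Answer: 19974635401322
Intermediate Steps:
V(o, y) = -6*o/5
(((1418413 + 76968) + 1657083) + V(1561, 202))*(4554902 + 1785063) = (((1418413 + 76968) + 1657083) - 6/5*1561)*(4554902 + 1785063) = ((1495381 + 1657083) - 9366/5)*6339965 = (3152464 - 9366/5)*6339965 = (15752954/5)*6339965 = 19974635401322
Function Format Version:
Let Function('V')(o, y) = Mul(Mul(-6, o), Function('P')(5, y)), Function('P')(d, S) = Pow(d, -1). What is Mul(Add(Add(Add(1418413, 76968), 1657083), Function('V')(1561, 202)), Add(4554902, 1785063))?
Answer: 19974635401322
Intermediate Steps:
Function('V')(o, y) = Mul(Rational(-6, 5), o) (Function('V')(o, y) = Mul(Mul(-6, o), Pow(5, -1)) = Mul(Mul(-6, o), Rational(1, 5)) = Mul(Rational(-6, 5), o))
Mul(Add(Add(Add(1418413, 76968), 1657083), Function('V')(1561, 202)), Add(4554902, 1785063)) = Mul(Add(Add(Add(1418413, 76968), 1657083), Mul(Rational(-6, 5), 1561)), Add(4554902, 1785063)) = Mul(Add(Add(1495381, 1657083), Rational(-9366, 5)), 6339965) = Mul(Add(3152464, Rational(-9366, 5)), 6339965) = Mul(Rational(15752954, 5), 6339965) = 19974635401322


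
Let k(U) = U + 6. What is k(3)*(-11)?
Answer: -99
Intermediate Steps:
k(U) = 6 + U
k(3)*(-11) = (6 + 3)*(-11) = 9*(-11) = -99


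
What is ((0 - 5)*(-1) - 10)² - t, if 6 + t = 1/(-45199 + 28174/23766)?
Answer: 16649666413/537085630 ≈ 31.000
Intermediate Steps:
t = -3222525663/537085630 (t = -6 + 1/(-45199 + 28174/23766) = -6 + 1/(-45199 + 28174*(1/23766)) = -6 + 1/(-45199 + 14087/11883) = -6 + 1/(-537085630/11883) = -6 - 11883/537085630 = -3222525663/537085630 ≈ -6.0000)
((0 - 5)*(-1) - 10)² - t = ((0 - 5)*(-1) - 10)² - 1*(-3222525663/537085630) = (-5*(-1) - 10)² + 3222525663/537085630 = (5 - 10)² + 3222525663/537085630 = (-5)² + 3222525663/537085630 = 25 + 3222525663/537085630 = 16649666413/537085630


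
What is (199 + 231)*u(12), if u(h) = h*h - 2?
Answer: 61060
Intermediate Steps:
u(h) = -2 + h**2 (u(h) = h**2 - 2 = -2 + h**2)
(199 + 231)*u(12) = (199 + 231)*(-2 + 12**2) = 430*(-2 + 144) = 430*142 = 61060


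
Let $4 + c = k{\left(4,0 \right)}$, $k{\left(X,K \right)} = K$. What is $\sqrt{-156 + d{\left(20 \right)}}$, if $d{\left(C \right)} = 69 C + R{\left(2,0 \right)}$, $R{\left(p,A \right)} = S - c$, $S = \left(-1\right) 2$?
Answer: $\sqrt{1226} \approx 35.014$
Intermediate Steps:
$S = -2$
$c = -4$ ($c = -4 + 0 = -4$)
$R{\left(p,A \right)} = 2$ ($R{\left(p,A \right)} = -2 - -4 = -2 + 4 = 2$)
$d{\left(C \right)} = 2 + 69 C$ ($d{\left(C \right)} = 69 C + 2 = 2 + 69 C$)
$\sqrt{-156 + d{\left(20 \right)}} = \sqrt{-156 + \left(2 + 69 \cdot 20\right)} = \sqrt{-156 + \left(2 + 1380\right)} = \sqrt{-156 + 1382} = \sqrt{1226}$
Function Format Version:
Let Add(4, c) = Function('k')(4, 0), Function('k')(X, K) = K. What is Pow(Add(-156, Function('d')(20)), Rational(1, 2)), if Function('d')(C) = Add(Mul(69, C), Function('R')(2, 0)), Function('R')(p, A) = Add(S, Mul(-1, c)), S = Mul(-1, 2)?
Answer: Pow(1226, Rational(1, 2)) ≈ 35.014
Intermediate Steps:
S = -2
c = -4 (c = Add(-4, 0) = -4)
Function('R')(p, A) = 2 (Function('R')(p, A) = Add(-2, Mul(-1, -4)) = Add(-2, 4) = 2)
Function('d')(C) = Add(2, Mul(69, C)) (Function('d')(C) = Add(Mul(69, C), 2) = Add(2, Mul(69, C)))
Pow(Add(-156, Function('d')(20)), Rational(1, 2)) = Pow(Add(-156, Add(2, Mul(69, 20))), Rational(1, 2)) = Pow(Add(-156, Add(2, 1380)), Rational(1, 2)) = Pow(Add(-156, 1382), Rational(1, 2)) = Pow(1226, Rational(1, 2))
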